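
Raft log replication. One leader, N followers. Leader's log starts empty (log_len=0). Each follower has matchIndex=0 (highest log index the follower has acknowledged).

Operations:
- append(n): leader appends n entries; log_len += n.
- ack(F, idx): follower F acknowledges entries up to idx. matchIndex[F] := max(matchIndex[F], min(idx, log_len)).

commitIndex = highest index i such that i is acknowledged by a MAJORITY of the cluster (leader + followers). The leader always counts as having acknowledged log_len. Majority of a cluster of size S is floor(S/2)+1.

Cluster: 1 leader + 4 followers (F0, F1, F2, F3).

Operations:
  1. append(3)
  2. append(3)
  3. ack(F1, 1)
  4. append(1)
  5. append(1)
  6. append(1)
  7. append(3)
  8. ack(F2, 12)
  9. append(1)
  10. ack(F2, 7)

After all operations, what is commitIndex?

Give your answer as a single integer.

Answer: 1

Derivation:
Op 1: append 3 -> log_len=3
Op 2: append 3 -> log_len=6
Op 3: F1 acks idx 1 -> match: F0=0 F1=1 F2=0 F3=0; commitIndex=0
Op 4: append 1 -> log_len=7
Op 5: append 1 -> log_len=8
Op 6: append 1 -> log_len=9
Op 7: append 3 -> log_len=12
Op 8: F2 acks idx 12 -> match: F0=0 F1=1 F2=12 F3=0; commitIndex=1
Op 9: append 1 -> log_len=13
Op 10: F2 acks idx 7 -> match: F0=0 F1=1 F2=12 F3=0; commitIndex=1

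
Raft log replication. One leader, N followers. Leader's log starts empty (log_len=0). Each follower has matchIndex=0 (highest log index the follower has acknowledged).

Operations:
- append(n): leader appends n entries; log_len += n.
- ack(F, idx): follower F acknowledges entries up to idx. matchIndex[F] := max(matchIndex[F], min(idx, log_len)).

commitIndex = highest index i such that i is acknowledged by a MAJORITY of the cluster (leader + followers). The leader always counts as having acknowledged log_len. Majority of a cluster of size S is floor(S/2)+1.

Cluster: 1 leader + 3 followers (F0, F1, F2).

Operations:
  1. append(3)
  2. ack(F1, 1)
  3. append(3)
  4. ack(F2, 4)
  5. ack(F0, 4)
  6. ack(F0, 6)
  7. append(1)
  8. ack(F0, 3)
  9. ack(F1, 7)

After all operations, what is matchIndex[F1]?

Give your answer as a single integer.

Answer: 7

Derivation:
Op 1: append 3 -> log_len=3
Op 2: F1 acks idx 1 -> match: F0=0 F1=1 F2=0; commitIndex=0
Op 3: append 3 -> log_len=6
Op 4: F2 acks idx 4 -> match: F0=0 F1=1 F2=4; commitIndex=1
Op 5: F0 acks idx 4 -> match: F0=4 F1=1 F2=4; commitIndex=4
Op 6: F0 acks idx 6 -> match: F0=6 F1=1 F2=4; commitIndex=4
Op 7: append 1 -> log_len=7
Op 8: F0 acks idx 3 -> match: F0=6 F1=1 F2=4; commitIndex=4
Op 9: F1 acks idx 7 -> match: F0=6 F1=7 F2=4; commitIndex=6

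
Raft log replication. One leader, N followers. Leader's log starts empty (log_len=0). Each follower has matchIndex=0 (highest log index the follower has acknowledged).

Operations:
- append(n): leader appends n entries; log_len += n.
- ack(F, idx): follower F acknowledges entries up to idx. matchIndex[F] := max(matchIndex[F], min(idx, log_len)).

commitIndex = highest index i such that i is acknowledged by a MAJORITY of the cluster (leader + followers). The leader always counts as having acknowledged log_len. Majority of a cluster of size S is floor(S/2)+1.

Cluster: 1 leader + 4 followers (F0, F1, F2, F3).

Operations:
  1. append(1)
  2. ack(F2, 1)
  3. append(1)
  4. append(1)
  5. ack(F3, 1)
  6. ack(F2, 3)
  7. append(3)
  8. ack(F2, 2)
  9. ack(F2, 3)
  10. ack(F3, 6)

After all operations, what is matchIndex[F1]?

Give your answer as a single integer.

Answer: 0

Derivation:
Op 1: append 1 -> log_len=1
Op 2: F2 acks idx 1 -> match: F0=0 F1=0 F2=1 F3=0; commitIndex=0
Op 3: append 1 -> log_len=2
Op 4: append 1 -> log_len=3
Op 5: F3 acks idx 1 -> match: F0=0 F1=0 F2=1 F3=1; commitIndex=1
Op 6: F2 acks idx 3 -> match: F0=0 F1=0 F2=3 F3=1; commitIndex=1
Op 7: append 3 -> log_len=6
Op 8: F2 acks idx 2 -> match: F0=0 F1=0 F2=3 F3=1; commitIndex=1
Op 9: F2 acks idx 3 -> match: F0=0 F1=0 F2=3 F3=1; commitIndex=1
Op 10: F3 acks idx 6 -> match: F0=0 F1=0 F2=3 F3=6; commitIndex=3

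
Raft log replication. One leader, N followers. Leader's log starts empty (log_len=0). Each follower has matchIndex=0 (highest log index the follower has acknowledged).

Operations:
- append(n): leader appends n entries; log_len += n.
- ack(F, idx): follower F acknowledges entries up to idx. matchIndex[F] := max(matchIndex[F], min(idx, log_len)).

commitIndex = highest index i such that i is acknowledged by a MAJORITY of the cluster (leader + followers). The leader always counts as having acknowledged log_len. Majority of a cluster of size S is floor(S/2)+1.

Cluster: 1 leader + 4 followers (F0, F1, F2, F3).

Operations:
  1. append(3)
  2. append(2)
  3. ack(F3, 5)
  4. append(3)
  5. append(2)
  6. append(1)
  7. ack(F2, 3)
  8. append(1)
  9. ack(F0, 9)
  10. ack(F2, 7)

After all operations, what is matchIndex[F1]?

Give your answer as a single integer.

Answer: 0

Derivation:
Op 1: append 3 -> log_len=3
Op 2: append 2 -> log_len=5
Op 3: F3 acks idx 5 -> match: F0=0 F1=0 F2=0 F3=5; commitIndex=0
Op 4: append 3 -> log_len=8
Op 5: append 2 -> log_len=10
Op 6: append 1 -> log_len=11
Op 7: F2 acks idx 3 -> match: F0=0 F1=0 F2=3 F3=5; commitIndex=3
Op 8: append 1 -> log_len=12
Op 9: F0 acks idx 9 -> match: F0=9 F1=0 F2=3 F3=5; commitIndex=5
Op 10: F2 acks idx 7 -> match: F0=9 F1=0 F2=7 F3=5; commitIndex=7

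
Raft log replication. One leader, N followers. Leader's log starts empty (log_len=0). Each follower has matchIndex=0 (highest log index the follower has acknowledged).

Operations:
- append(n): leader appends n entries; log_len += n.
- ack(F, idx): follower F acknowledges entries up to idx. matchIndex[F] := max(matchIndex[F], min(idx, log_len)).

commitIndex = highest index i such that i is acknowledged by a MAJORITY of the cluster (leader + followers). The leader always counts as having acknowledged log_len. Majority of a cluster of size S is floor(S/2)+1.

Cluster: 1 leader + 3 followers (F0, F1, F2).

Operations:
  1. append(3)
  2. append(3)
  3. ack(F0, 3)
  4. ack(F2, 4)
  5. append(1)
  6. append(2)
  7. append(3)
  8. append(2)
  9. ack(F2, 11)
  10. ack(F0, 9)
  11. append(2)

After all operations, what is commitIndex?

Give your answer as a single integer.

Op 1: append 3 -> log_len=3
Op 2: append 3 -> log_len=6
Op 3: F0 acks idx 3 -> match: F0=3 F1=0 F2=0; commitIndex=0
Op 4: F2 acks idx 4 -> match: F0=3 F1=0 F2=4; commitIndex=3
Op 5: append 1 -> log_len=7
Op 6: append 2 -> log_len=9
Op 7: append 3 -> log_len=12
Op 8: append 2 -> log_len=14
Op 9: F2 acks idx 11 -> match: F0=3 F1=0 F2=11; commitIndex=3
Op 10: F0 acks idx 9 -> match: F0=9 F1=0 F2=11; commitIndex=9
Op 11: append 2 -> log_len=16

Answer: 9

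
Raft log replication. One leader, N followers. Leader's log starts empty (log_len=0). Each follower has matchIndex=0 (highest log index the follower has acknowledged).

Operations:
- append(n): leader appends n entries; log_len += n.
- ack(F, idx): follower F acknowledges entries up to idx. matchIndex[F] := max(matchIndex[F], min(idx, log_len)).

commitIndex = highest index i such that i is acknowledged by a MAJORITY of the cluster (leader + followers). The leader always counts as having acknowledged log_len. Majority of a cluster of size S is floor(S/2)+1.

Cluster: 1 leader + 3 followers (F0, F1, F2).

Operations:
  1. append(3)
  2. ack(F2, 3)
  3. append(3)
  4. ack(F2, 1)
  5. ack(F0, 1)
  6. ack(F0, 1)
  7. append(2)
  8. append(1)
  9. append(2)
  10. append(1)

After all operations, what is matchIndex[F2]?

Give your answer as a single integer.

Op 1: append 3 -> log_len=3
Op 2: F2 acks idx 3 -> match: F0=0 F1=0 F2=3; commitIndex=0
Op 3: append 3 -> log_len=6
Op 4: F2 acks idx 1 -> match: F0=0 F1=0 F2=3; commitIndex=0
Op 5: F0 acks idx 1 -> match: F0=1 F1=0 F2=3; commitIndex=1
Op 6: F0 acks idx 1 -> match: F0=1 F1=0 F2=3; commitIndex=1
Op 7: append 2 -> log_len=8
Op 8: append 1 -> log_len=9
Op 9: append 2 -> log_len=11
Op 10: append 1 -> log_len=12

Answer: 3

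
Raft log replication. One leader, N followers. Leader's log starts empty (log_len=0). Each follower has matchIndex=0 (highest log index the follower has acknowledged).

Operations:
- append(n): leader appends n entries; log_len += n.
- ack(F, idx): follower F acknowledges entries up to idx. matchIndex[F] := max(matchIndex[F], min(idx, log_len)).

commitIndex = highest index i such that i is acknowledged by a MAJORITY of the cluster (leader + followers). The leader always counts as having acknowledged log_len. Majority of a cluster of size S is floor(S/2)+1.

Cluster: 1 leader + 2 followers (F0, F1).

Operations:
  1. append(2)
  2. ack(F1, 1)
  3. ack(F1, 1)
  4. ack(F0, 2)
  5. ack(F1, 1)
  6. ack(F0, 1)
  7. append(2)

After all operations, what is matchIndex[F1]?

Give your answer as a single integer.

Op 1: append 2 -> log_len=2
Op 2: F1 acks idx 1 -> match: F0=0 F1=1; commitIndex=1
Op 3: F1 acks idx 1 -> match: F0=0 F1=1; commitIndex=1
Op 4: F0 acks idx 2 -> match: F0=2 F1=1; commitIndex=2
Op 5: F1 acks idx 1 -> match: F0=2 F1=1; commitIndex=2
Op 6: F0 acks idx 1 -> match: F0=2 F1=1; commitIndex=2
Op 7: append 2 -> log_len=4

Answer: 1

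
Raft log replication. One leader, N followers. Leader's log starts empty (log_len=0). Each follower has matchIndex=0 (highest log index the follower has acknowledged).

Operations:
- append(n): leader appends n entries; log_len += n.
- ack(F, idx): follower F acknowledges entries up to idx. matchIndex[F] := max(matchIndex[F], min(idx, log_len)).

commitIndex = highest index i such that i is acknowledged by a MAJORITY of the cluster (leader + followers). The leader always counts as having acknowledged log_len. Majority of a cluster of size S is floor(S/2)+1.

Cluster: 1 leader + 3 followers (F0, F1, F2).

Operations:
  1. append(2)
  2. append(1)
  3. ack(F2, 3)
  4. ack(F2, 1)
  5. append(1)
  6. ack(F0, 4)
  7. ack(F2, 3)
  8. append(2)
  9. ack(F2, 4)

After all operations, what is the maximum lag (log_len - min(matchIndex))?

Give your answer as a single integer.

Answer: 6

Derivation:
Op 1: append 2 -> log_len=2
Op 2: append 1 -> log_len=3
Op 3: F2 acks idx 3 -> match: F0=0 F1=0 F2=3; commitIndex=0
Op 4: F2 acks idx 1 -> match: F0=0 F1=0 F2=3; commitIndex=0
Op 5: append 1 -> log_len=4
Op 6: F0 acks idx 4 -> match: F0=4 F1=0 F2=3; commitIndex=3
Op 7: F2 acks idx 3 -> match: F0=4 F1=0 F2=3; commitIndex=3
Op 8: append 2 -> log_len=6
Op 9: F2 acks idx 4 -> match: F0=4 F1=0 F2=4; commitIndex=4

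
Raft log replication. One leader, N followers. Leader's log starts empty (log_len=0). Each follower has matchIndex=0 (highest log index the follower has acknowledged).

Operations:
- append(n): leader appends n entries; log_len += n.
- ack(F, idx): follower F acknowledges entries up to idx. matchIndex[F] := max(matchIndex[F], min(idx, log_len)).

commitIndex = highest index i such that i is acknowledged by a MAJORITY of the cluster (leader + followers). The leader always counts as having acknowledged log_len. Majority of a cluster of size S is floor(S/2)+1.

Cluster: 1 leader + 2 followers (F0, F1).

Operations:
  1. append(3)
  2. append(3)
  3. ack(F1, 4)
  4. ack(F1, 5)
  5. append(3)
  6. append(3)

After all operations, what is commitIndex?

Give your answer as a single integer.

Answer: 5

Derivation:
Op 1: append 3 -> log_len=3
Op 2: append 3 -> log_len=6
Op 3: F1 acks idx 4 -> match: F0=0 F1=4; commitIndex=4
Op 4: F1 acks idx 5 -> match: F0=0 F1=5; commitIndex=5
Op 5: append 3 -> log_len=9
Op 6: append 3 -> log_len=12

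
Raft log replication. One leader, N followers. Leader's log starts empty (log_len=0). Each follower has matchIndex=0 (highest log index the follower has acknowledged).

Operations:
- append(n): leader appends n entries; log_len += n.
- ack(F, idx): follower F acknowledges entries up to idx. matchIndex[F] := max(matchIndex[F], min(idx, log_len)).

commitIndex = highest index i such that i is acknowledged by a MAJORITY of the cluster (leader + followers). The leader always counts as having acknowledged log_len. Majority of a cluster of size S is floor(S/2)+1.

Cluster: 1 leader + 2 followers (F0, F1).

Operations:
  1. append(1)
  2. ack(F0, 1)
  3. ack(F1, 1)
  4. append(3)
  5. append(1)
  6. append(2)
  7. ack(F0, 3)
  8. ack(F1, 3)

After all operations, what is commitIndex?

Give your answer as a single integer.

Answer: 3

Derivation:
Op 1: append 1 -> log_len=1
Op 2: F0 acks idx 1 -> match: F0=1 F1=0; commitIndex=1
Op 3: F1 acks idx 1 -> match: F0=1 F1=1; commitIndex=1
Op 4: append 3 -> log_len=4
Op 5: append 1 -> log_len=5
Op 6: append 2 -> log_len=7
Op 7: F0 acks idx 3 -> match: F0=3 F1=1; commitIndex=3
Op 8: F1 acks idx 3 -> match: F0=3 F1=3; commitIndex=3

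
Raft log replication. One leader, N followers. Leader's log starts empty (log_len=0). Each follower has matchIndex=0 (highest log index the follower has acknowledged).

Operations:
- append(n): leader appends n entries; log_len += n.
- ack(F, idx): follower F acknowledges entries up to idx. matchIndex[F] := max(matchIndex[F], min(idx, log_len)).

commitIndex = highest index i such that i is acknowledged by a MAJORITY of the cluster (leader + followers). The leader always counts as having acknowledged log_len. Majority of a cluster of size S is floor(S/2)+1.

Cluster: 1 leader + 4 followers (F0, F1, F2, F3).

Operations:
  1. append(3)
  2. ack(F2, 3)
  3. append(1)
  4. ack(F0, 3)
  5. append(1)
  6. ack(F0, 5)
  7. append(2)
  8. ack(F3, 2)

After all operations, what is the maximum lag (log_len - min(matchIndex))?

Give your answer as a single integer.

Answer: 7

Derivation:
Op 1: append 3 -> log_len=3
Op 2: F2 acks idx 3 -> match: F0=0 F1=0 F2=3 F3=0; commitIndex=0
Op 3: append 1 -> log_len=4
Op 4: F0 acks idx 3 -> match: F0=3 F1=0 F2=3 F3=0; commitIndex=3
Op 5: append 1 -> log_len=5
Op 6: F0 acks idx 5 -> match: F0=5 F1=0 F2=3 F3=0; commitIndex=3
Op 7: append 2 -> log_len=7
Op 8: F3 acks idx 2 -> match: F0=5 F1=0 F2=3 F3=2; commitIndex=3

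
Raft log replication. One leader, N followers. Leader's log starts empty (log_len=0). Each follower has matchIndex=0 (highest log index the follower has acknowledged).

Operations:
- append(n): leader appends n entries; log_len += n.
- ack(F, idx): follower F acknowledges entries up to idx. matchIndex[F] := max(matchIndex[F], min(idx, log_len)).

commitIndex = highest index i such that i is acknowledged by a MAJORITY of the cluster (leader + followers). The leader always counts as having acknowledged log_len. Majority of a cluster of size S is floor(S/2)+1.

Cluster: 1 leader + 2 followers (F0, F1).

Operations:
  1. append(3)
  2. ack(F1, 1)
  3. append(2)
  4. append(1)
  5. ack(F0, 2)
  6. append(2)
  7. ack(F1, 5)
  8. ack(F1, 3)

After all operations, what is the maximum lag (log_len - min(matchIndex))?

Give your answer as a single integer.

Op 1: append 3 -> log_len=3
Op 2: F1 acks idx 1 -> match: F0=0 F1=1; commitIndex=1
Op 3: append 2 -> log_len=5
Op 4: append 1 -> log_len=6
Op 5: F0 acks idx 2 -> match: F0=2 F1=1; commitIndex=2
Op 6: append 2 -> log_len=8
Op 7: F1 acks idx 5 -> match: F0=2 F1=5; commitIndex=5
Op 8: F1 acks idx 3 -> match: F0=2 F1=5; commitIndex=5

Answer: 6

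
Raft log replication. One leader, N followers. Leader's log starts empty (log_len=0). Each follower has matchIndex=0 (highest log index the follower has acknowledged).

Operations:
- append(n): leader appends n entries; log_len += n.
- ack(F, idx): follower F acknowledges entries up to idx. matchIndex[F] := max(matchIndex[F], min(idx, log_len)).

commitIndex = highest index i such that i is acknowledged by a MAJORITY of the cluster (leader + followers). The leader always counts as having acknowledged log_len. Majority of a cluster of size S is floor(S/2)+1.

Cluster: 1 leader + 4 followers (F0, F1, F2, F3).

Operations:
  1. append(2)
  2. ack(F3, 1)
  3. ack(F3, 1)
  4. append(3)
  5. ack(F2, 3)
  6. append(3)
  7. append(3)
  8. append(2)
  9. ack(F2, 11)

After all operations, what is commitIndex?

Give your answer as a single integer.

Op 1: append 2 -> log_len=2
Op 2: F3 acks idx 1 -> match: F0=0 F1=0 F2=0 F3=1; commitIndex=0
Op 3: F3 acks idx 1 -> match: F0=0 F1=0 F2=0 F3=1; commitIndex=0
Op 4: append 3 -> log_len=5
Op 5: F2 acks idx 3 -> match: F0=0 F1=0 F2=3 F3=1; commitIndex=1
Op 6: append 3 -> log_len=8
Op 7: append 3 -> log_len=11
Op 8: append 2 -> log_len=13
Op 9: F2 acks idx 11 -> match: F0=0 F1=0 F2=11 F3=1; commitIndex=1

Answer: 1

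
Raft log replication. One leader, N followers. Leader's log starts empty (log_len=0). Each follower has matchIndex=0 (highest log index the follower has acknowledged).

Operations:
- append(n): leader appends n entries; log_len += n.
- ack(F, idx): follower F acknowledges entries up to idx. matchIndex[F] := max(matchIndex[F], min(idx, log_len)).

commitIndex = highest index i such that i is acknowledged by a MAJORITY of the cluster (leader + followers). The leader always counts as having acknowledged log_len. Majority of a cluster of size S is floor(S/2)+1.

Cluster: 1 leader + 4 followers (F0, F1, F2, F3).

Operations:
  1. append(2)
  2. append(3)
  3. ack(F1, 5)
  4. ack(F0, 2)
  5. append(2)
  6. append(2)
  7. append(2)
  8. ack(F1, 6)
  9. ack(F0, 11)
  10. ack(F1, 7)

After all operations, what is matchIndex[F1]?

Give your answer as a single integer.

Op 1: append 2 -> log_len=2
Op 2: append 3 -> log_len=5
Op 3: F1 acks idx 5 -> match: F0=0 F1=5 F2=0 F3=0; commitIndex=0
Op 4: F0 acks idx 2 -> match: F0=2 F1=5 F2=0 F3=0; commitIndex=2
Op 5: append 2 -> log_len=7
Op 6: append 2 -> log_len=9
Op 7: append 2 -> log_len=11
Op 8: F1 acks idx 6 -> match: F0=2 F1=6 F2=0 F3=0; commitIndex=2
Op 9: F0 acks idx 11 -> match: F0=11 F1=6 F2=0 F3=0; commitIndex=6
Op 10: F1 acks idx 7 -> match: F0=11 F1=7 F2=0 F3=0; commitIndex=7

Answer: 7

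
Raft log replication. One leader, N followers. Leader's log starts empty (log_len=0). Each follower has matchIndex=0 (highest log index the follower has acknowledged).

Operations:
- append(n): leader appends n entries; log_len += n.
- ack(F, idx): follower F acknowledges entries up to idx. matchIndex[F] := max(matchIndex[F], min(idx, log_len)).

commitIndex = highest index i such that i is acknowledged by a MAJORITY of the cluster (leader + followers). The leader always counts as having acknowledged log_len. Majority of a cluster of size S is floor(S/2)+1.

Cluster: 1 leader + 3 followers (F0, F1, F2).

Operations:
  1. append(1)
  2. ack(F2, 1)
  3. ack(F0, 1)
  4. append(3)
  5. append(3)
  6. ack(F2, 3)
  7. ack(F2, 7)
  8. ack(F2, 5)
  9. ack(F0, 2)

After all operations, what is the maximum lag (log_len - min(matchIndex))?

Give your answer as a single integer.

Answer: 7

Derivation:
Op 1: append 1 -> log_len=1
Op 2: F2 acks idx 1 -> match: F0=0 F1=0 F2=1; commitIndex=0
Op 3: F0 acks idx 1 -> match: F0=1 F1=0 F2=1; commitIndex=1
Op 4: append 3 -> log_len=4
Op 5: append 3 -> log_len=7
Op 6: F2 acks idx 3 -> match: F0=1 F1=0 F2=3; commitIndex=1
Op 7: F2 acks idx 7 -> match: F0=1 F1=0 F2=7; commitIndex=1
Op 8: F2 acks idx 5 -> match: F0=1 F1=0 F2=7; commitIndex=1
Op 9: F0 acks idx 2 -> match: F0=2 F1=0 F2=7; commitIndex=2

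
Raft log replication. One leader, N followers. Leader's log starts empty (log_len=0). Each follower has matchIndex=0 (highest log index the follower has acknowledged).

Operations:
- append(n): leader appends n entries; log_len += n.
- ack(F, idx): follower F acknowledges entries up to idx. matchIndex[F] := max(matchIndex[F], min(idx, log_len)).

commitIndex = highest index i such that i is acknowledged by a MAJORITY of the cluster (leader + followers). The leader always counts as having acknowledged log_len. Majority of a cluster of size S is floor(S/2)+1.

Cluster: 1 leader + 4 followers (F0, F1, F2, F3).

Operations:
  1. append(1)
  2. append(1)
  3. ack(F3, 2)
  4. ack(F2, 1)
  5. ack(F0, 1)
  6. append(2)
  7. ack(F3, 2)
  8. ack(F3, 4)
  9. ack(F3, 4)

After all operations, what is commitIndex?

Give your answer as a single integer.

Op 1: append 1 -> log_len=1
Op 2: append 1 -> log_len=2
Op 3: F3 acks idx 2 -> match: F0=0 F1=0 F2=0 F3=2; commitIndex=0
Op 4: F2 acks idx 1 -> match: F0=0 F1=0 F2=1 F3=2; commitIndex=1
Op 5: F0 acks idx 1 -> match: F0=1 F1=0 F2=1 F3=2; commitIndex=1
Op 6: append 2 -> log_len=4
Op 7: F3 acks idx 2 -> match: F0=1 F1=0 F2=1 F3=2; commitIndex=1
Op 8: F3 acks idx 4 -> match: F0=1 F1=0 F2=1 F3=4; commitIndex=1
Op 9: F3 acks idx 4 -> match: F0=1 F1=0 F2=1 F3=4; commitIndex=1

Answer: 1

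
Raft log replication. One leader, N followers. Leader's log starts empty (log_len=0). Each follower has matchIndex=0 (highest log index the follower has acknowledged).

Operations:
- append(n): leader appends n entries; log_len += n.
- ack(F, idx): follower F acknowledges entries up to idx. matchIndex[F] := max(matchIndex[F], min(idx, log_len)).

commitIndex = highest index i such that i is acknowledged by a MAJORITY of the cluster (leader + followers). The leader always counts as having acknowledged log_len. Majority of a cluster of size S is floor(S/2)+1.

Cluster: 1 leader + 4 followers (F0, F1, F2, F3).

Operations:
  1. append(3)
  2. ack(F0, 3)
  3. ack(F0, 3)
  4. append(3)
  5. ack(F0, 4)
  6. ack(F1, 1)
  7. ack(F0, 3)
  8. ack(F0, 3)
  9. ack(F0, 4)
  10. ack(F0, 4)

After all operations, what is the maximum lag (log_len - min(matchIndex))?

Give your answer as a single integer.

Answer: 6

Derivation:
Op 1: append 3 -> log_len=3
Op 2: F0 acks idx 3 -> match: F0=3 F1=0 F2=0 F3=0; commitIndex=0
Op 3: F0 acks idx 3 -> match: F0=3 F1=0 F2=0 F3=0; commitIndex=0
Op 4: append 3 -> log_len=6
Op 5: F0 acks idx 4 -> match: F0=4 F1=0 F2=0 F3=0; commitIndex=0
Op 6: F1 acks idx 1 -> match: F0=4 F1=1 F2=0 F3=0; commitIndex=1
Op 7: F0 acks idx 3 -> match: F0=4 F1=1 F2=0 F3=0; commitIndex=1
Op 8: F0 acks idx 3 -> match: F0=4 F1=1 F2=0 F3=0; commitIndex=1
Op 9: F0 acks idx 4 -> match: F0=4 F1=1 F2=0 F3=0; commitIndex=1
Op 10: F0 acks idx 4 -> match: F0=4 F1=1 F2=0 F3=0; commitIndex=1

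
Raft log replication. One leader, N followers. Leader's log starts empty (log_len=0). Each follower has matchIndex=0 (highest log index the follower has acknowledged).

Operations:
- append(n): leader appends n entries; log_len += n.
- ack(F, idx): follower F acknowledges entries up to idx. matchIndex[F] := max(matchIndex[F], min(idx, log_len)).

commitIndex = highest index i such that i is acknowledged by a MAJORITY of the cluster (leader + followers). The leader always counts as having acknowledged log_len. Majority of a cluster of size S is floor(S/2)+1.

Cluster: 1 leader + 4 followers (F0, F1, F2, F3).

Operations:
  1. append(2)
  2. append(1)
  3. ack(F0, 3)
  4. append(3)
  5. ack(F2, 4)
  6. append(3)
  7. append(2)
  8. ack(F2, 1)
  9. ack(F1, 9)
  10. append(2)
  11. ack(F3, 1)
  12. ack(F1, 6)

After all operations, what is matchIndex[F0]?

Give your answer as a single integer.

Op 1: append 2 -> log_len=2
Op 2: append 1 -> log_len=3
Op 3: F0 acks idx 3 -> match: F0=3 F1=0 F2=0 F3=0; commitIndex=0
Op 4: append 3 -> log_len=6
Op 5: F2 acks idx 4 -> match: F0=3 F1=0 F2=4 F3=0; commitIndex=3
Op 6: append 3 -> log_len=9
Op 7: append 2 -> log_len=11
Op 8: F2 acks idx 1 -> match: F0=3 F1=0 F2=4 F3=0; commitIndex=3
Op 9: F1 acks idx 9 -> match: F0=3 F1=9 F2=4 F3=0; commitIndex=4
Op 10: append 2 -> log_len=13
Op 11: F3 acks idx 1 -> match: F0=3 F1=9 F2=4 F3=1; commitIndex=4
Op 12: F1 acks idx 6 -> match: F0=3 F1=9 F2=4 F3=1; commitIndex=4

Answer: 3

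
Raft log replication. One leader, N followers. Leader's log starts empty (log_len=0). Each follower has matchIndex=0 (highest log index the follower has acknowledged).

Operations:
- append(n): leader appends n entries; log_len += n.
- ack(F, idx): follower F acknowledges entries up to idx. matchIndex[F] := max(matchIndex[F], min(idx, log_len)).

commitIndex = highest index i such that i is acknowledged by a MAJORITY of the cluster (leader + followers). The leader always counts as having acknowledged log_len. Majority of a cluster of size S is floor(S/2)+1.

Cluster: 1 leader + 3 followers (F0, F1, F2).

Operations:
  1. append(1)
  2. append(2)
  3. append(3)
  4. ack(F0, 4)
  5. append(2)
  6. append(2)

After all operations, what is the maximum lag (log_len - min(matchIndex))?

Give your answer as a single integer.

Op 1: append 1 -> log_len=1
Op 2: append 2 -> log_len=3
Op 3: append 3 -> log_len=6
Op 4: F0 acks idx 4 -> match: F0=4 F1=0 F2=0; commitIndex=0
Op 5: append 2 -> log_len=8
Op 6: append 2 -> log_len=10

Answer: 10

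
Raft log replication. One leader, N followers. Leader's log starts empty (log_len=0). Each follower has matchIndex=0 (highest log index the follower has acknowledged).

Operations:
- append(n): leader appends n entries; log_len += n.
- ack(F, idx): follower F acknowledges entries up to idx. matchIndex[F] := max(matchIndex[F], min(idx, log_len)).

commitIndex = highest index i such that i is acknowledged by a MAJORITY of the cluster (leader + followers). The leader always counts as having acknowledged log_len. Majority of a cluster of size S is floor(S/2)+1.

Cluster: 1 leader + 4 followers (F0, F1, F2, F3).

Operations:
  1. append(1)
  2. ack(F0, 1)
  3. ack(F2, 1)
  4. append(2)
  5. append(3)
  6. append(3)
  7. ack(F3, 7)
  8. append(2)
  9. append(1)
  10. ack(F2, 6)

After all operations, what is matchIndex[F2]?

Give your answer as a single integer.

Answer: 6

Derivation:
Op 1: append 1 -> log_len=1
Op 2: F0 acks idx 1 -> match: F0=1 F1=0 F2=0 F3=0; commitIndex=0
Op 3: F2 acks idx 1 -> match: F0=1 F1=0 F2=1 F3=0; commitIndex=1
Op 4: append 2 -> log_len=3
Op 5: append 3 -> log_len=6
Op 6: append 3 -> log_len=9
Op 7: F3 acks idx 7 -> match: F0=1 F1=0 F2=1 F3=7; commitIndex=1
Op 8: append 2 -> log_len=11
Op 9: append 1 -> log_len=12
Op 10: F2 acks idx 6 -> match: F0=1 F1=0 F2=6 F3=7; commitIndex=6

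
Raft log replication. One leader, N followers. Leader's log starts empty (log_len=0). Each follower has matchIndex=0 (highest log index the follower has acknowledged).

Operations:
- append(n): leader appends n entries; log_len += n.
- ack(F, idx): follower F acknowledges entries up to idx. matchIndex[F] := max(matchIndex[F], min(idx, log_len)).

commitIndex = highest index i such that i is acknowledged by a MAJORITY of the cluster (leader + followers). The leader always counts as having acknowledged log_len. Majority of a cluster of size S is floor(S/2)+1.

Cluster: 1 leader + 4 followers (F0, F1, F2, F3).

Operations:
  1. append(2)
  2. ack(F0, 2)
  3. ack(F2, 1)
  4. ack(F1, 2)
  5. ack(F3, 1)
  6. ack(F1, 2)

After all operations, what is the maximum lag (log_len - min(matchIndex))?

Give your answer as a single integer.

Answer: 1

Derivation:
Op 1: append 2 -> log_len=2
Op 2: F0 acks idx 2 -> match: F0=2 F1=0 F2=0 F3=0; commitIndex=0
Op 3: F2 acks idx 1 -> match: F0=2 F1=0 F2=1 F3=0; commitIndex=1
Op 4: F1 acks idx 2 -> match: F0=2 F1=2 F2=1 F3=0; commitIndex=2
Op 5: F3 acks idx 1 -> match: F0=2 F1=2 F2=1 F3=1; commitIndex=2
Op 6: F1 acks idx 2 -> match: F0=2 F1=2 F2=1 F3=1; commitIndex=2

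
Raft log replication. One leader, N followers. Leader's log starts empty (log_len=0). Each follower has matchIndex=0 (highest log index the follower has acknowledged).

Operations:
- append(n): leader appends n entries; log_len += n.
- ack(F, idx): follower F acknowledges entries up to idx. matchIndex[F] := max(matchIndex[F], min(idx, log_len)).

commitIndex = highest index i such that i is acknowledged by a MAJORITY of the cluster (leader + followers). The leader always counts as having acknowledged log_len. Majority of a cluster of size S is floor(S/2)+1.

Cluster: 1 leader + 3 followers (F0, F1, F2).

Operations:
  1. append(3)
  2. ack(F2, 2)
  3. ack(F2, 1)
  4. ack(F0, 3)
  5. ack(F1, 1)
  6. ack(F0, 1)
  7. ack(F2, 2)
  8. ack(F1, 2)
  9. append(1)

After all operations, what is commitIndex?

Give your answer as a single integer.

Answer: 2

Derivation:
Op 1: append 3 -> log_len=3
Op 2: F2 acks idx 2 -> match: F0=0 F1=0 F2=2; commitIndex=0
Op 3: F2 acks idx 1 -> match: F0=0 F1=0 F2=2; commitIndex=0
Op 4: F0 acks idx 3 -> match: F0=3 F1=0 F2=2; commitIndex=2
Op 5: F1 acks idx 1 -> match: F0=3 F1=1 F2=2; commitIndex=2
Op 6: F0 acks idx 1 -> match: F0=3 F1=1 F2=2; commitIndex=2
Op 7: F2 acks idx 2 -> match: F0=3 F1=1 F2=2; commitIndex=2
Op 8: F1 acks idx 2 -> match: F0=3 F1=2 F2=2; commitIndex=2
Op 9: append 1 -> log_len=4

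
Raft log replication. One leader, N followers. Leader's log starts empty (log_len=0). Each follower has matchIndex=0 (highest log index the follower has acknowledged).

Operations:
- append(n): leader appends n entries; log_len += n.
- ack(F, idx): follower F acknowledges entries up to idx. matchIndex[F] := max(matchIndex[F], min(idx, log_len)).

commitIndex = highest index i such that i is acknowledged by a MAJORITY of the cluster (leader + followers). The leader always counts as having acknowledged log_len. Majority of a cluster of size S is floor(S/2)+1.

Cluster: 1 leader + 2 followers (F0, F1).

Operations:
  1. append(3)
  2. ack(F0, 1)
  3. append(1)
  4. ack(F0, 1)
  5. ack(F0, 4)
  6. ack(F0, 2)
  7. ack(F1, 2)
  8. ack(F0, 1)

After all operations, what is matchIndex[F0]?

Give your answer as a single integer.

Op 1: append 3 -> log_len=3
Op 2: F0 acks idx 1 -> match: F0=1 F1=0; commitIndex=1
Op 3: append 1 -> log_len=4
Op 4: F0 acks idx 1 -> match: F0=1 F1=0; commitIndex=1
Op 5: F0 acks idx 4 -> match: F0=4 F1=0; commitIndex=4
Op 6: F0 acks idx 2 -> match: F0=4 F1=0; commitIndex=4
Op 7: F1 acks idx 2 -> match: F0=4 F1=2; commitIndex=4
Op 8: F0 acks idx 1 -> match: F0=4 F1=2; commitIndex=4

Answer: 4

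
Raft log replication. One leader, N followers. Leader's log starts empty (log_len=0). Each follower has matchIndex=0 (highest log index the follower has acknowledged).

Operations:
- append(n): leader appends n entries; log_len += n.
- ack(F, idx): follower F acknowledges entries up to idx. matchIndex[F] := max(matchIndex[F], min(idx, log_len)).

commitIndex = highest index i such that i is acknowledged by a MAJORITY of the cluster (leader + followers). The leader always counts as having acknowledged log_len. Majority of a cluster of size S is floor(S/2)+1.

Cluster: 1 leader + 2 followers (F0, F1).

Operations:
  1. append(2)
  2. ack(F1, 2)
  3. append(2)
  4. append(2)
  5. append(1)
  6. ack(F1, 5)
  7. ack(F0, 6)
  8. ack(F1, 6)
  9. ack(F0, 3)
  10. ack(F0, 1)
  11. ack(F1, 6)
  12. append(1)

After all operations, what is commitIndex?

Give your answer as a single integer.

Op 1: append 2 -> log_len=2
Op 2: F1 acks idx 2 -> match: F0=0 F1=2; commitIndex=2
Op 3: append 2 -> log_len=4
Op 4: append 2 -> log_len=6
Op 5: append 1 -> log_len=7
Op 6: F1 acks idx 5 -> match: F0=0 F1=5; commitIndex=5
Op 7: F0 acks idx 6 -> match: F0=6 F1=5; commitIndex=6
Op 8: F1 acks idx 6 -> match: F0=6 F1=6; commitIndex=6
Op 9: F0 acks idx 3 -> match: F0=6 F1=6; commitIndex=6
Op 10: F0 acks idx 1 -> match: F0=6 F1=6; commitIndex=6
Op 11: F1 acks idx 6 -> match: F0=6 F1=6; commitIndex=6
Op 12: append 1 -> log_len=8

Answer: 6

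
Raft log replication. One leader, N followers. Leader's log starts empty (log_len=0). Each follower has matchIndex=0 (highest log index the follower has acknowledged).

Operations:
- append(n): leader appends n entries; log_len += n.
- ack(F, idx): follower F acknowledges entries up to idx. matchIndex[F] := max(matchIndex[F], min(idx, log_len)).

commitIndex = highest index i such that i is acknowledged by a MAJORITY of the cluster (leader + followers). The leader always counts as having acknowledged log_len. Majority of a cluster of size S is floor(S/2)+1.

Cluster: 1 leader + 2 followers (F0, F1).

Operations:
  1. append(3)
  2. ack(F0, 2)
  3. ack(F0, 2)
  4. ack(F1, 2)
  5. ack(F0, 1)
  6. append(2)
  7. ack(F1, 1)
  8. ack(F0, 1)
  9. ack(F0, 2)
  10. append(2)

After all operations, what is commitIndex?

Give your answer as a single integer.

Op 1: append 3 -> log_len=3
Op 2: F0 acks idx 2 -> match: F0=2 F1=0; commitIndex=2
Op 3: F0 acks idx 2 -> match: F0=2 F1=0; commitIndex=2
Op 4: F1 acks idx 2 -> match: F0=2 F1=2; commitIndex=2
Op 5: F0 acks idx 1 -> match: F0=2 F1=2; commitIndex=2
Op 6: append 2 -> log_len=5
Op 7: F1 acks idx 1 -> match: F0=2 F1=2; commitIndex=2
Op 8: F0 acks idx 1 -> match: F0=2 F1=2; commitIndex=2
Op 9: F0 acks idx 2 -> match: F0=2 F1=2; commitIndex=2
Op 10: append 2 -> log_len=7

Answer: 2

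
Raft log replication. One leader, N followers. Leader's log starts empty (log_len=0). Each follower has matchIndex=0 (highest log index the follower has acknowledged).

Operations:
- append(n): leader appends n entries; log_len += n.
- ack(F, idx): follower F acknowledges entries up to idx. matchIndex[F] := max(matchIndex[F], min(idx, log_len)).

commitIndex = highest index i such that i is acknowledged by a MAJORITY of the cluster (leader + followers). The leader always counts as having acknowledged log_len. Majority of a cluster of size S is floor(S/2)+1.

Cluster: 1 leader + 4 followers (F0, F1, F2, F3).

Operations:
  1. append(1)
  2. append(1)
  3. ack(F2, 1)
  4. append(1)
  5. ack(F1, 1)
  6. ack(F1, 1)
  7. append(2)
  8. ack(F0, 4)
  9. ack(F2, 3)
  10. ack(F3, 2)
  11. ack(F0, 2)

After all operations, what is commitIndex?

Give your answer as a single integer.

Answer: 3

Derivation:
Op 1: append 1 -> log_len=1
Op 2: append 1 -> log_len=2
Op 3: F2 acks idx 1 -> match: F0=0 F1=0 F2=1 F3=0; commitIndex=0
Op 4: append 1 -> log_len=3
Op 5: F1 acks idx 1 -> match: F0=0 F1=1 F2=1 F3=0; commitIndex=1
Op 6: F1 acks idx 1 -> match: F0=0 F1=1 F2=1 F3=0; commitIndex=1
Op 7: append 2 -> log_len=5
Op 8: F0 acks idx 4 -> match: F0=4 F1=1 F2=1 F3=0; commitIndex=1
Op 9: F2 acks idx 3 -> match: F0=4 F1=1 F2=3 F3=0; commitIndex=3
Op 10: F3 acks idx 2 -> match: F0=4 F1=1 F2=3 F3=2; commitIndex=3
Op 11: F0 acks idx 2 -> match: F0=4 F1=1 F2=3 F3=2; commitIndex=3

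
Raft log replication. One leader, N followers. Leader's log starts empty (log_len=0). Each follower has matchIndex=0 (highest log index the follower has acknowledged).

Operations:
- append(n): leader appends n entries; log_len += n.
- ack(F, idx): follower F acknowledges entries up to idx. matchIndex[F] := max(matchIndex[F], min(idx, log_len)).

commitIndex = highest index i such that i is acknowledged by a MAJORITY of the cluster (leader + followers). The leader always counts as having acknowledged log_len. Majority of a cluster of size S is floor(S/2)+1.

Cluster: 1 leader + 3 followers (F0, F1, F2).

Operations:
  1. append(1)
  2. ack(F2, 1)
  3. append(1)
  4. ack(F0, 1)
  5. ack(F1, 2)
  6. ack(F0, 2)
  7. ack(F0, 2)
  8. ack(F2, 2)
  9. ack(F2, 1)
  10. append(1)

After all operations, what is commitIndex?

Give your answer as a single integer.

Op 1: append 1 -> log_len=1
Op 2: F2 acks idx 1 -> match: F0=0 F1=0 F2=1; commitIndex=0
Op 3: append 1 -> log_len=2
Op 4: F0 acks idx 1 -> match: F0=1 F1=0 F2=1; commitIndex=1
Op 5: F1 acks idx 2 -> match: F0=1 F1=2 F2=1; commitIndex=1
Op 6: F0 acks idx 2 -> match: F0=2 F1=2 F2=1; commitIndex=2
Op 7: F0 acks idx 2 -> match: F0=2 F1=2 F2=1; commitIndex=2
Op 8: F2 acks idx 2 -> match: F0=2 F1=2 F2=2; commitIndex=2
Op 9: F2 acks idx 1 -> match: F0=2 F1=2 F2=2; commitIndex=2
Op 10: append 1 -> log_len=3

Answer: 2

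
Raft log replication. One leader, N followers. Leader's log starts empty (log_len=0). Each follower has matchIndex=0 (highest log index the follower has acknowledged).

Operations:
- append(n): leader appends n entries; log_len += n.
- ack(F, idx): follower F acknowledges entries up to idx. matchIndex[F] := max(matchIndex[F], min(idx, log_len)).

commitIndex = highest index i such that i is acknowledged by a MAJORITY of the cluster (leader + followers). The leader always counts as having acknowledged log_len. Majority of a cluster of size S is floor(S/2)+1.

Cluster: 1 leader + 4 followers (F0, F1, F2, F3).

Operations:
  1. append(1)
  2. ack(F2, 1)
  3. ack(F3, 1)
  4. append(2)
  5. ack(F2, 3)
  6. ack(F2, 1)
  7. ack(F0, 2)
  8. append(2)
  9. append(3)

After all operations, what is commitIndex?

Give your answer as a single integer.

Answer: 2

Derivation:
Op 1: append 1 -> log_len=1
Op 2: F2 acks idx 1 -> match: F0=0 F1=0 F2=1 F3=0; commitIndex=0
Op 3: F3 acks idx 1 -> match: F0=0 F1=0 F2=1 F3=1; commitIndex=1
Op 4: append 2 -> log_len=3
Op 5: F2 acks idx 3 -> match: F0=0 F1=0 F2=3 F3=1; commitIndex=1
Op 6: F2 acks idx 1 -> match: F0=0 F1=0 F2=3 F3=1; commitIndex=1
Op 7: F0 acks idx 2 -> match: F0=2 F1=0 F2=3 F3=1; commitIndex=2
Op 8: append 2 -> log_len=5
Op 9: append 3 -> log_len=8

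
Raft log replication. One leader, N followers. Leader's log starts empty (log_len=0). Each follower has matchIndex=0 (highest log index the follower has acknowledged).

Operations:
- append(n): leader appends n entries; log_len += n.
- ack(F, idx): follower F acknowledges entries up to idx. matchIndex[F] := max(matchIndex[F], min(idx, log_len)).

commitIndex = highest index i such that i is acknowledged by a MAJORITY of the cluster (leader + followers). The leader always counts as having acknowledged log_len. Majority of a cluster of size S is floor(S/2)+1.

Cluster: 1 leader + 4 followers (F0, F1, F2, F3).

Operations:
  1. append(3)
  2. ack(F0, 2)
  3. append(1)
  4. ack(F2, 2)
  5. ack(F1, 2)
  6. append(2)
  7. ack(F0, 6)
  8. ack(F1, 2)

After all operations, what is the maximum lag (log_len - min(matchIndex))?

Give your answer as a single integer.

Answer: 6

Derivation:
Op 1: append 3 -> log_len=3
Op 2: F0 acks idx 2 -> match: F0=2 F1=0 F2=0 F3=0; commitIndex=0
Op 3: append 1 -> log_len=4
Op 4: F2 acks idx 2 -> match: F0=2 F1=0 F2=2 F3=0; commitIndex=2
Op 5: F1 acks idx 2 -> match: F0=2 F1=2 F2=2 F3=0; commitIndex=2
Op 6: append 2 -> log_len=6
Op 7: F0 acks idx 6 -> match: F0=6 F1=2 F2=2 F3=0; commitIndex=2
Op 8: F1 acks idx 2 -> match: F0=6 F1=2 F2=2 F3=0; commitIndex=2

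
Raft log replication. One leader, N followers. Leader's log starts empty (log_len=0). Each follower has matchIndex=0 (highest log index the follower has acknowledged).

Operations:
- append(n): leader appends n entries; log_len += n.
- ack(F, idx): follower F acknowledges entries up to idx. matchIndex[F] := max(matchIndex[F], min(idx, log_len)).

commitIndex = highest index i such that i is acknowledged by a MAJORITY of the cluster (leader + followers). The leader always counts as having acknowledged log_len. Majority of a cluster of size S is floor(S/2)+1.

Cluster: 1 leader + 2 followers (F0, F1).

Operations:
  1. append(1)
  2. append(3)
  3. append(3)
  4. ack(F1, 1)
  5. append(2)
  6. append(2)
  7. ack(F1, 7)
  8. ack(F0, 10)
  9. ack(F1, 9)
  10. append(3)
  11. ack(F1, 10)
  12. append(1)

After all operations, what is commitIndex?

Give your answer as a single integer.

Answer: 10

Derivation:
Op 1: append 1 -> log_len=1
Op 2: append 3 -> log_len=4
Op 3: append 3 -> log_len=7
Op 4: F1 acks idx 1 -> match: F0=0 F1=1; commitIndex=1
Op 5: append 2 -> log_len=9
Op 6: append 2 -> log_len=11
Op 7: F1 acks idx 7 -> match: F0=0 F1=7; commitIndex=7
Op 8: F0 acks idx 10 -> match: F0=10 F1=7; commitIndex=10
Op 9: F1 acks idx 9 -> match: F0=10 F1=9; commitIndex=10
Op 10: append 3 -> log_len=14
Op 11: F1 acks idx 10 -> match: F0=10 F1=10; commitIndex=10
Op 12: append 1 -> log_len=15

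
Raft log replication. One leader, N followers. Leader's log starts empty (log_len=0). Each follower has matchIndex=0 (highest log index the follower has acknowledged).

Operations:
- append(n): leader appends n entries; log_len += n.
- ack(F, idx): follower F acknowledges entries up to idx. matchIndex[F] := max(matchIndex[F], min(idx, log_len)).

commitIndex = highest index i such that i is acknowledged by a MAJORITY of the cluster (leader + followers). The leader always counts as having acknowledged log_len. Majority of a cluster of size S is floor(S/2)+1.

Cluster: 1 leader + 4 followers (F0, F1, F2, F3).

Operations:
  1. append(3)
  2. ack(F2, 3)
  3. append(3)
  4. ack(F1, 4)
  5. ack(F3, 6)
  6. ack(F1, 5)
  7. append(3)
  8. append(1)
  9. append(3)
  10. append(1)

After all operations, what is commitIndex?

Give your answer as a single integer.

Answer: 5

Derivation:
Op 1: append 3 -> log_len=3
Op 2: F2 acks idx 3 -> match: F0=0 F1=0 F2=3 F3=0; commitIndex=0
Op 3: append 3 -> log_len=6
Op 4: F1 acks idx 4 -> match: F0=0 F1=4 F2=3 F3=0; commitIndex=3
Op 5: F3 acks idx 6 -> match: F0=0 F1=4 F2=3 F3=6; commitIndex=4
Op 6: F1 acks idx 5 -> match: F0=0 F1=5 F2=3 F3=6; commitIndex=5
Op 7: append 3 -> log_len=9
Op 8: append 1 -> log_len=10
Op 9: append 3 -> log_len=13
Op 10: append 1 -> log_len=14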